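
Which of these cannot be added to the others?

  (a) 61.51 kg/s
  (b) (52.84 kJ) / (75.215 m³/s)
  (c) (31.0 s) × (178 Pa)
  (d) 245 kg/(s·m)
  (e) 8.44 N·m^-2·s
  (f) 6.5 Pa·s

(a)

In SI base units:
  (a) kg·s⁻¹
  (b) [kg·m²·s⁻²] / [m³·s⁻¹] = kg·m⁻¹·s⁻¹
  (c) [s] · [kg·m⁻¹·s⁻²] = kg·m⁻¹·s⁻¹
  (d) kg·m⁻¹·s⁻¹
  (e) N·s·m⁻² = kg·m·s⁻²·s·m⁻² = kg·m⁻¹·s⁻¹
  (f) Pa·s = N·m⁻²·s = kg·m⁻¹·s⁻¹
All reduce to kg·m⁻¹·s⁻¹ except (a), which is kg·s⁻¹.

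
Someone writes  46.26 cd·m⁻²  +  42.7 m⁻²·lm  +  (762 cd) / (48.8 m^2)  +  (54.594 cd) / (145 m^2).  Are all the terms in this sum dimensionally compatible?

Reduce each to base SI dimensions:
  46.26 cd·m⁻²:  cd·m⁻² = m⁻²·cd
  42.7 m⁻²·lm:  lm·m⁻² = cd·m⁻² = m⁻²·cd
  (762 cd) / (48.8 m^2):  [cd] / [m²] = m⁻²·cd
  (54.594 cd) / (145 m^2):  [cd] / [m²] = m⁻²·cd
Every term reduces to m⁻²·cd.

Yes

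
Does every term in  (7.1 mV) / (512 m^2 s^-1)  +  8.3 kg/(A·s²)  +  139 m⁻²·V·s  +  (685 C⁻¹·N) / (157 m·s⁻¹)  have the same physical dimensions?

Yes

Expand each in SI base units:
  (7.1 mV) / (512 m^2 s^-1):  [kg·m²·s⁻³·A⁻¹] / [m²·s⁻¹] = kg·s⁻²·A⁻¹
  8.3 kg/(A·s²):  kg·s⁻²·A⁻¹
  139 m⁻²·V·s:  V·s·m⁻² = J·C⁻¹·s·m⁻² = kg·s⁻²·A⁻¹
  (685 C⁻¹·N) / (157 m·s⁻¹):  [kg·m·s⁻³·A⁻¹] / [m·s⁻¹] = kg·s⁻²·A⁻¹
Every term reduces to kg·s⁻²·A⁻¹.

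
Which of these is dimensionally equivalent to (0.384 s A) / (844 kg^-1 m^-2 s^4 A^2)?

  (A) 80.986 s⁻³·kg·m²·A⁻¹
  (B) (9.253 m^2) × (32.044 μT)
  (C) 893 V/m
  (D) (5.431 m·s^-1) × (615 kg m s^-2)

Reference: [s·A] / [kg⁻¹·m⁻²·s⁴·A²] = kg·m²·s⁻³·A⁻¹.
Each option:
  (A) kg·m²·s⁻³·A⁻¹  ← same
  (B) [m²] · [kg·s⁻²·A⁻¹] = kg·m²·s⁻²·A⁻¹
  (C) V·m⁻¹ = J·C⁻¹·m⁻¹ = kg·m·s⁻³·A⁻¹
  (D) [m·s⁻¹] · [kg·m·s⁻²] = kg·m²·s⁻³
Only (A) matches kg·m²·s⁻³·A⁻¹.

(A)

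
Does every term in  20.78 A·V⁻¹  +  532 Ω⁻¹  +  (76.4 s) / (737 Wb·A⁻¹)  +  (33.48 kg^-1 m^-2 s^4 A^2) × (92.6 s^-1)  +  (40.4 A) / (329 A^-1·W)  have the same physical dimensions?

Yes

Reduce each to base SI dimensions:
  20.78 A·V⁻¹:  A·V⁻¹ = A·(J·C⁻¹)⁻¹ = kg⁻¹·m⁻²·s³·A²
  532 Ω⁻¹:  Ω⁻¹ = (V·A⁻¹)⁻¹ = kg⁻¹·m⁻²·s³·A²
  (76.4 s) / (737 Wb·A⁻¹):  [s] / [kg·m²·s⁻²·A⁻²] = kg⁻¹·m⁻²·s³·A²
  (33.48 kg^-1 m^-2 s^4 A^2) × (92.6 s^-1):  [kg⁻¹·m⁻²·s⁴·A²] · [s⁻¹] = kg⁻¹·m⁻²·s³·A²
  (40.4 A) / (329 A^-1·W):  [A] / [kg·m²·s⁻³·A⁻¹] = kg⁻¹·m⁻²·s³·A²
Every term reduces to kg⁻¹·m⁻²·s³·A².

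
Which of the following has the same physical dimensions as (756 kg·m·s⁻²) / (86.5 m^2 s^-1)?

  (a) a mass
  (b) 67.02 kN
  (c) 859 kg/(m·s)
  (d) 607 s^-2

Reference: [kg·m·s⁻²] / [m²·s⁻¹] = kg·m⁻¹·s⁻¹.
Each option:
  (a) [mass] = kg
  (b) N = kg·m·s⁻²
  (c) kg·m⁻¹·s⁻¹  ← same
  (d) s⁻²
Only (c) matches kg·m⁻¹·s⁻¹.

(c)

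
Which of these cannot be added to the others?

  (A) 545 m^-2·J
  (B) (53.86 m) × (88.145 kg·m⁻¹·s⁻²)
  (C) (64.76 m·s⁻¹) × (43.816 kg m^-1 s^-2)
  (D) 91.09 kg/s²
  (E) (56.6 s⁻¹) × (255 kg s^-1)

(C)

In SI base units:
  (A) J·m⁻² = N·m·m⁻² = kg·s⁻²
  (B) [m] · [kg·m⁻¹·s⁻²] = kg·s⁻²
  (C) [m·s⁻¹] · [kg·m⁻¹·s⁻²] = kg·s⁻³
  (D) kg·s⁻²
  (E) [s⁻¹] · [kg·s⁻¹] = kg·s⁻²
All reduce to kg·s⁻² except (C), which is kg·s⁻³.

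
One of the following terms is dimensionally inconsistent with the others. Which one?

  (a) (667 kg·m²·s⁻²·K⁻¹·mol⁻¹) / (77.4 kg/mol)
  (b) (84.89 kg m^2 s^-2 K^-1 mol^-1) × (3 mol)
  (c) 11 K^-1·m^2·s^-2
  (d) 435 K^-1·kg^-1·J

Dimensions:
  (a) [kg·m²·s⁻²·K⁻¹·mol⁻¹] / [kg·mol⁻¹] = m²·s⁻²·K⁻¹
  (b) [kg·m²·s⁻²·K⁻¹·mol⁻¹] · [mol] = kg·m²·s⁻²·K⁻¹
  (c) m²·s⁻²·K⁻¹
  (d) J·kg⁻¹·K⁻¹ = N·m·kg⁻¹·K⁻¹ = m²·s⁻²·K⁻¹
All reduce to m²·s⁻²·K⁻¹ except (b), which is kg·m²·s⁻²·K⁻¹.

(b)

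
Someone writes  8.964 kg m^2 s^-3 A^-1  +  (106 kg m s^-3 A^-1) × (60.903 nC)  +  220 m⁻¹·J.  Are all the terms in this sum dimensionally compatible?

No

In SI base units:
  8.964 kg m^2 s^-3 A^-1:  kg·m²·s⁻³·A⁻¹
  (106 kg m s^-3 A^-1) × (60.903 nC):  [kg·m·s⁻³·A⁻¹] · [s·A] = kg·m·s⁻²
  220 m⁻¹·J:  J·m⁻¹ = N·m·m⁻¹ = kg·m·s⁻²
The terms do not share a single dimension (kg·m²·s⁻³·A⁻¹ vs kg·m·s⁻²).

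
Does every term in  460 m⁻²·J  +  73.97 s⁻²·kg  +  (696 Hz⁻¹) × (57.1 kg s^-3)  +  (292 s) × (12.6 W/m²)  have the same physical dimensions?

Yes

Reduce each to base SI dimensions:
  460 m⁻²·J:  J·m⁻² = N·m·m⁻² = kg·s⁻²
  73.97 s⁻²·kg:  kg·s⁻²
  (696 Hz⁻¹) × (57.1 kg s^-3):  [s] · [kg·s⁻³] = kg·s⁻²
  (292 s) × (12.6 W/m²):  [s] · [kg·s⁻³] = kg·s⁻²
Every term reduces to kg·s⁻².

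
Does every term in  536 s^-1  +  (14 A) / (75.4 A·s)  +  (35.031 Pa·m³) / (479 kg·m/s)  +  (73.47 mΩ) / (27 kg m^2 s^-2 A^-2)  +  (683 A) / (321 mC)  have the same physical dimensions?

No

Dimensions:
  536 s^-1:  s⁻¹
  (14 A) / (75.4 A·s):  [A] / [s·A] = s⁻¹
  (35.031 Pa·m³) / (479 kg·m/s):  [kg·m²·s⁻²] / [kg·m·s⁻¹] = m·s⁻¹
  (73.47 mΩ) / (27 kg m^2 s^-2 A^-2):  [kg·m²·s⁻³·A⁻²] / [kg·m²·s⁻²·A⁻²] = s⁻¹
  (683 A) / (321 mC):  [A] / [s·A] = s⁻¹
The terms do not share a single dimension (m·s⁻¹ vs s⁻¹).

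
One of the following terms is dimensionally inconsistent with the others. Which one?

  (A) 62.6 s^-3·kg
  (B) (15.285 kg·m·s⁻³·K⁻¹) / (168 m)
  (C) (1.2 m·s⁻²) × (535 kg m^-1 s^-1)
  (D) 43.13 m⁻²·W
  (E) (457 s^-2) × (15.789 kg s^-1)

(B)

Expand each in SI base units:
  (A) kg·s⁻³
  (B) [kg·m·s⁻³·K⁻¹] / [m] = kg·s⁻³·K⁻¹
  (C) [m·s⁻²] · [kg·m⁻¹·s⁻¹] = kg·s⁻³
  (D) W·m⁻² = J·s⁻¹·m⁻² = kg·s⁻³
  (E) [s⁻²] · [kg·s⁻¹] = kg·s⁻³
All reduce to kg·s⁻³ except (B), which is kg·s⁻³·K⁻¹.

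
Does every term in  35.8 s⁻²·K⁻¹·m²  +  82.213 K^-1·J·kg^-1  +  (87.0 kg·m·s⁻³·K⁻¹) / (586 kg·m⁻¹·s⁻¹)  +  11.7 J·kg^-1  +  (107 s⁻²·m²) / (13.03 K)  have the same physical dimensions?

No

Work out the base dimensions of each:
  35.8 s⁻²·K⁻¹·m²:  m²·s⁻²·K⁻¹
  82.213 K^-1·J·kg^-1:  J·kg⁻¹·K⁻¹ = N·m·kg⁻¹·K⁻¹ = m²·s⁻²·K⁻¹
  (87.0 kg·m·s⁻³·K⁻¹) / (586 kg·m⁻¹·s⁻¹):  [kg·m·s⁻³·K⁻¹] / [kg·m⁻¹·s⁻¹] = m²·s⁻²·K⁻¹
  11.7 J·kg^-1:  J·kg⁻¹ = N·m·kg⁻¹ = m²·s⁻²
  (107 s⁻²·m²) / (13.03 K):  [m²·s⁻²] / [K] = m²·s⁻²·K⁻¹
The terms do not share a single dimension (m²·s⁻² vs m²·s⁻²·K⁻¹).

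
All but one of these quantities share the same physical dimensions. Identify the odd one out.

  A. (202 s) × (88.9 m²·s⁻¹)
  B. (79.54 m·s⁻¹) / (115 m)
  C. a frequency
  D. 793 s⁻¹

A.

Expand each in SI base units:
  A. [s] · [m²·s⁻¹] = m²
  B. [m·s⁻¹] / [m] = s⁻¹
  C. [frequency] = s⁻¹
  D. s⁻¹
All reduce to s⁻¹ except A., which is m².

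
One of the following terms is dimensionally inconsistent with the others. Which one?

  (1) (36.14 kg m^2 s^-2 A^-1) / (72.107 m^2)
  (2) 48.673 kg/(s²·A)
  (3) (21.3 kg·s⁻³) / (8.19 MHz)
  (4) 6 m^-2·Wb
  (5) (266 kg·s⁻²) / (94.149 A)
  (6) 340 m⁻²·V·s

Dimensions:
  (1) [kg·m²·s⁻²·A⁻¹] / [m²] = kg·s⁻²·A⁻¹
  (2) kg·s⁻²·A⁻¹
  (3) [kg·s⁻³] / [s⁻¹] = kg·s⁻²
  (4) Wb·m⁻² = V·s·m⁻² = kg·s⁻²·A⁻¹
  (5) [kg·s⁻²] / [A] = kg·s⁻²·A⁻¹
  (6) V·s·m⁻² = J·C⁻¹·s·m⁻² = kg·s⁻²·A⁻¹
All reduce to kg·s⁻²·A⁻¹ except (3), which is kg·s⁻².

(3)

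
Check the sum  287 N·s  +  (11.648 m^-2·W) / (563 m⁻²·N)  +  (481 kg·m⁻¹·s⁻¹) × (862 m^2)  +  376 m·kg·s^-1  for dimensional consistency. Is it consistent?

No

Reduce each to base SI dimensions:
  287 N·s:  N·s = kg·m·s⁻²·s = kg·m·s⁻¹
  (11.648 m^-2·W) / (563 m⁻²·N):  [kg·s⁻³] / [kg·m⁻¹·s⁻²] = m·s⁻¹
  (481 kg·m⁻¹·s⁻¹) × (862 m^2):  [kg·m⁻¹·s⁻¹] · [m²] = kg·m·s⁻¹
  376 m·kg·s^-1:  kg·m·s⁻¹
The terms do not share a single dimension (kg·m·s⁻¹ vs m·s⁻¹).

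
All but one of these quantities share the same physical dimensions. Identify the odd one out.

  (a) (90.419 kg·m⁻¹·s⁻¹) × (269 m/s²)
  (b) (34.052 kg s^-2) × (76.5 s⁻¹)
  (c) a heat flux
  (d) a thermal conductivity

(d)

In SI base units:
  (a) [kg·m⁻¹·s⁻¹] · [m·s⁻²] = kg·s⁻³
  (b) [kg·s⁻²] · [s⁻¹] = kg·s⁻³
  (c) [heat flux] = kg·s⁻³
  (d) [thermal conductivity] = kg·m·s⁻³·K⁻¹
All reduce to kg·s⁻³ except (d), which is kg·m·s⁻³·K⁻¹.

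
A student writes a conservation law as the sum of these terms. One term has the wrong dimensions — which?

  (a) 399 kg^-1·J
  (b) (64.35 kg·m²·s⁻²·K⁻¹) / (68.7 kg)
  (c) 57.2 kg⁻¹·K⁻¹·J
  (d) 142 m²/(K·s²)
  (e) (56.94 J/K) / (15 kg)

(a)

In SI base units:
  (a) J·kg⁻¹ = N·m·kg⁻¹ = m²·s⁻²
  (b) [kg·m²·s⁻²·K⁻¹] / [kg] = m²·s⁻²·K⁻¹
  (c) J·kg⁻¹·K⁻¹ = N·m·kg⁻¹·K⁻¹ = m²·s⁻²·K⁻¹
  (d) m²·s⁻²·K⁻¹
  (e) [kg·m²·s⁻²·K⁻¹] / [kg] = m²·s⁻²·K⁻¹
All reduce to m²·s⁻²·K⁻¹ except (a), which is m²·s⁻².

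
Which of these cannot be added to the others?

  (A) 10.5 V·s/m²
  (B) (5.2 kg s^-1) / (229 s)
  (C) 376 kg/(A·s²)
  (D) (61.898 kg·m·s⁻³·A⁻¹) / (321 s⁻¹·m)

Reduce each to base SI dimensions:
  (A) V·s·m⁻² = J·C⁻¹·s·m⁻² = kg·s⁻²·A⁻¹
  (B) [kg·s⁻¹] / [s] = kg·s⁻²
  (C) kg·s⁻²·A⁻¹
  (D) [kg·m·s⁻³·A⁻¹] / [m·s⁻¹] = kg·s⁻²·A⁻¹
All reduce to kg·s⁻²·A⁻¹ except (B), which is kg·s⁻².

(B)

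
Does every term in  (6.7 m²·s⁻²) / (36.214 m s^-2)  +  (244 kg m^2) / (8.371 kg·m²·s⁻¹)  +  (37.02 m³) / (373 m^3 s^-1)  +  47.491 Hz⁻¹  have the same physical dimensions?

No

Work out the base dimensions of each:
  (6.7 m²·s⁻²) / (36.214 m s^-2):  [m²·s⁻²] / [m·s⁻²] = m
  (244 kg m^2) / (8.371 kg·m²·s⁻¹):  [kg·m²] / [kg·m²·s⁻¹] = s
  (37.02 m³) / (373 m^3 s^-1):  [m³] / [m³·s⁻¹] = s
  47.491 Hz⁻¹:  Hz⁻¹ = (s⁻¹)⁻¹ = s
The terms do not share a single dimension (m vs s).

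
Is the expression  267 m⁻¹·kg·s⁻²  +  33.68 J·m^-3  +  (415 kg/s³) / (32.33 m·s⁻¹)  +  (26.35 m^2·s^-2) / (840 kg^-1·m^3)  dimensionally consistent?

Reduce each to base SI dimensions:
  267 m⁻¹·kg·s⁻²:  kg·m⁻¹·s⁻²
  33.68 J·m^-3:  J·m⁻³ = N·m·m⁻³ = kg·m⁻¹·s⁻²
  (415 kg/s³) / (32.33 m·s⁻¹):  [kg·s⁻³] / [m·s⁻¹] = kg·m⁻¹·s⁻²
  (26.35 m^2·s^-2) / (840 kg^-1·m^3):  [m²·s⁻²] / [kg⁻¹·m³] = kg·m⁻¹·s⁻²
Every term reduces to kg·m⁻¹·s⁻².

Yes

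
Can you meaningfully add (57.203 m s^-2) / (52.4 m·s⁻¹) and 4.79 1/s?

Yes

Expand each in SI base units:
  (57.203 m s^-2) / (52.4 m·s⁻¹):  [m·s⁻²] / [m·s⁻¹] = s⁻¹
  4.79 1/s:  s⁻¹
Both are s⁻¹, so they have the same dimensions and can be added.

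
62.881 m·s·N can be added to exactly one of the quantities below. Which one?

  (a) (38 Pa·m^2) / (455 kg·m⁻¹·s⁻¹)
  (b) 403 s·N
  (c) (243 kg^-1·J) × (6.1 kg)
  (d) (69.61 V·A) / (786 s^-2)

(d)

Reference: N·m·s = kg·m·s⁻²·m·s = kg·m²·s⁻¹.
Each option:
  (a) [kg·m·s⁻²] / [kg·m⁻¹·s⁻¹] = m²·s⁻¹
  (b) N·s = kg·m·s⁻²·s = kg·m·s⁻¹
  (c) [m²·s⁻²] · [kg] = kg·m²·s⁻²
  (d) [kg·m²·s⁻³] / [s⁻²] = kg·m²·s⁻¹  ← same
Only (d) matches kg·m²·s⁻¹.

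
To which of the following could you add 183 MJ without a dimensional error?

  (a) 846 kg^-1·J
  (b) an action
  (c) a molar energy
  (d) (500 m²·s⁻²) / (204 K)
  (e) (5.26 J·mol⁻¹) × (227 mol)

Reference: J = N·m = kg·m²·s⁻².
Each option:
  (a) J·kg⁻¹ = N·m·kg⁻¹ = m²·s⁻²
  (b) [action] = kg·m²·s⁻¹
  (c) [molar energy] = kg·m²·s⁻²·mol⁻¹
  (d) [m²·s⁻²] / [K] = m²·s⁻²·K⁻¹
  (e) [kg·m²·s⁻²·mol⁻¹] · [mol] = kg·m²·s⁻²  ← same
Only (e) matches kg·m²·s⁻².

(e)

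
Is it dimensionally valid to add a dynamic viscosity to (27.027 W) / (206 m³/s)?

No

Reduce each to base SI dimensions:
  a dynamic viscosity:  [dynamic viscosity] = kg·m⁻¹·s⁻¹
  (27.027 W) / (206 m³/s):  [kg·m²·s⁻³] / [m³·s⁻¹] = kg·m⁻¹·s⁻²
kg·m⁻¹·s⁻¹ ≠ kg·m⁻¹·s⁻², so they cannot be added.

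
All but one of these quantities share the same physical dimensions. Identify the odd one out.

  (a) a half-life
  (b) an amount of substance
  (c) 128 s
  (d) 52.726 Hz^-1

(b)

In SI base units:
  (a) [half-life] = s
  (b) [amount of substance] = mol
  (c) s
  (d) Hz⁻¹ = (s⁻¹)⁻¹ = s
All reduce to s except (b), which is mol.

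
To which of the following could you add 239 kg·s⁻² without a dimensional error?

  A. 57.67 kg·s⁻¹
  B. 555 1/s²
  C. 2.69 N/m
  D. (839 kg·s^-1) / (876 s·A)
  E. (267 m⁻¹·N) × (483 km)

C.

Reference: kg·s⁻².
Each option:
  A. kg·s⁻¹
  B. s⁻²
  C. N·m⁻¹ = kg·m·s⁻²·m⁻¹ = kg·s⁻²  ← same
  D. [kg·s⁻¹] / [s·A] = kg·s⁻²·A⁻¹
  E. [kg·s⁻²] · [m] = kg·m·s⁻²
Only C. matches kg·s⁻².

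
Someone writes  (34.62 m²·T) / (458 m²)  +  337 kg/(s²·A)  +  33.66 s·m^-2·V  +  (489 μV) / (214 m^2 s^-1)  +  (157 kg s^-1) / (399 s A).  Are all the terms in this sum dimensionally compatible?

Expand each in SI base units:
  (34.62 m²·T) / (458 m²):  [kg·m²·s⁻²·A⁻¹] / [m²] = kg·s⁻²·A⁻¹
  337 kg/(s²·A):  kg·s⁻²·A⁻¹
  33.66 s·m^-2·V:  V·s·m⁻² = J·C⁻¹·s·m⁻² = kg·s⁻²·A⁻¹
  (489 μV) / (214 m^2 s^-1):  [kg·m²·s⁻³·A⁻¹] / [m²·s⁻¹] = kg·s⁻²·A⁻¹
  (157 kg s^-1) / (399 s A):  [kg·s⁻¹] / [s·A] = kg·s⁻²·A⁻¹
Every term reduces to kg·s⁻²·A⁻¹.

Yes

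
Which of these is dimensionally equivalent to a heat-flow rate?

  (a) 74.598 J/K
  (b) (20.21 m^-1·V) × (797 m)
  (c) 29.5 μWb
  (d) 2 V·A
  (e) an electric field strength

(d)

Reference: [heat-flow rate] = kg·m²·s⁻³.
Each option:
  (a) J·K⁻¹ = N·m·K⁻¹ = kg·m²·s⁻²·K⁻¹
  (b) [kg·m·s⁻³·A⁻¹] · [m] = kg·m²·s⁻³·A⁻¹
  (c) Wb = V·s = kg·m²·s⁻²·A⁻¹
  (d) V·A = J·C⁻¹·A = kg·m²·s⁻³  ← same
  (e) [electric field strength] = kg·m·s⁻³·A⁻¹
Only (d) matches kg·m²·s⁻³.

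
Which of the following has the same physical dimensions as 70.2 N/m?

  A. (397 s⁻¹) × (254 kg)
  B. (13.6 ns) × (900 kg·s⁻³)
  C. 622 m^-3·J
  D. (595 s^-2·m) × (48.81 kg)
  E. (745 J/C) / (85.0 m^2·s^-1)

B.

Reference: N·m⁻¹ = kg·m·s⁻²·m⁻¹ = kg·s⁻².
Each option:
  A. [s⁻¹] · [kg] = kg·s⁻¹
  B. [s] · [kg·s⁻³] = kg·s⁻²  ← same
  C. J·m⁻³ = N·m·m⁻³ = kg·m⁻¹·s⁻²
  D. [m·s⁻²] · [kg] = kg·m·s⁻²
  E. [kg·m²·s⁻³·A⁻¹] / [m²·s⁻¹] = kg·s⁻²·A⁻¹
Only B. matches kg·s⁻².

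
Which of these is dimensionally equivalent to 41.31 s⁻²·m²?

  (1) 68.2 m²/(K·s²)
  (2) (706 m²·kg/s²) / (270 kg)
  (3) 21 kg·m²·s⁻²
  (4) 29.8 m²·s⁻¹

Reference: m²·s⁻².
Each option:
  (1) m²·s⁻²·K⁻¹
  (2) [kg·m²·s⁻²] / [kg] = m²·s⁻²  ← same
  (3) kg·m²·s⁻²
  (4) m²·s⁻¹
Only (2) matches m²·s⁻².

(2)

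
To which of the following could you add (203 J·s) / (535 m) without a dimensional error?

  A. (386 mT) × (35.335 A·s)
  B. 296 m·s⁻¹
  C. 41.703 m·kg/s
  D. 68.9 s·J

C.

Reference: [kg·m²·s⁻¹] / [m] = kg·m·s⁻¹.
Each option:
  A. [kg·s⁻²·A⁻¹] · [s·A] = kg·s⁻¹
  B. m·s⁻¹
  C. kg·m·s⁻¹  ← same
  D. J·s = N·m·s = kg·m²·s⁻¹
Only C. matches kg·m·s⁻¹.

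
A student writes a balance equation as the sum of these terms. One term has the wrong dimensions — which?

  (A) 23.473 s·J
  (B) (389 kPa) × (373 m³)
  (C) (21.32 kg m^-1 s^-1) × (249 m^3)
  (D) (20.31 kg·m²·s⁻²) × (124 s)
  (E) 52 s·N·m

Dimensions:
  (A) J·s = N·m·s = kg·m²·s⁻¹
  (B) [kg·m⁻¹·s⁻²] · [m³] = kg·m²·s⁻²
  (C) [kg·m⁻¹·s⁻¹] · [m³] = kg·m²·s⁻¹
  (D) [kg·m²·s⁻²] · [s] = kg·m²·s⁻¹
  (E) N·m·s = kg·m·s⁻²·m·s = kg·m²·s⁻¹
All reduce to kg·m²·s⁻¹ except (B), which is kg·m²·s⁻².

(B)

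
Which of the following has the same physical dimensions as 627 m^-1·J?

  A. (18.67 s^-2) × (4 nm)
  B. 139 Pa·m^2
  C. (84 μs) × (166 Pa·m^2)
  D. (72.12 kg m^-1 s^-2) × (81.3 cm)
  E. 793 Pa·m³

B.

Reference: J·m⁻¹ = N·m·m⁻¹ = kg·m·s⁻².
Each option:
  A. [s⁻²] · [m] = m·s⁻²
  B. Pa·m² = N·m⁻²·m² = kg·m·s⁻²  ← same
  C. [s] · [kg·m·s⁻²] = kg·m·s⁻¹
  D. [kg·m⁻¹·s⁻²] · [m] = kg·s⁻²
  E. Pa·m³ = N·m⁻²·m³ = kg·m²·s⁻²
Only B. matches kg·m·s⁻².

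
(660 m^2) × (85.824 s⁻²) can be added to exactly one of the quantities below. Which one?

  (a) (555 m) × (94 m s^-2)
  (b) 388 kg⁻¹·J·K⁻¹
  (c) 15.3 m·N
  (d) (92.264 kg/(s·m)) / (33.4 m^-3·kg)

(a)

Reference: [m²] · [s⁻²] = m²·s⁻².
Each option:
  (a) [m] · [m·s⁻²] = m²·s⁻²  ← same
  (b) J·kg⁻¹·K⁻¹ = N·m·kg⁻¹·K⁻¹ = m²·s⁻²·K⁻¹
  (c) N·m = kg·m·s⁻²·m = kg·m²·s⁻²
  (d) [kg·m⁻¹·s⁻¹] / [kg·m⁻³] = m²·s⁻¹
Only (a) matches m²·s⁻².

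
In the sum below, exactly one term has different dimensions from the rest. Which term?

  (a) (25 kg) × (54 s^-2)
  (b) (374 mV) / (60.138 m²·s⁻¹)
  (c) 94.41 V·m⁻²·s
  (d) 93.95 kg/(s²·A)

Reduce each to base SI dimensions:
  (a) [kg] · [s⁻²] = kg·s⁻²
  (b) [kg·m²·s⁻³·A⁻¹] / [m²·s⁻¹] = kg·s⁻²·A⁻¹
  (c) V·s·m⁻² = J·C⁻¹·s·m⁻² = kg·s⁻²·A⁻¹
  (d) kg·s⁻²·A⁻¹
All reduce to kg·s⁻²·A⁻¹ except (a), which is kg·s⁻².

(a)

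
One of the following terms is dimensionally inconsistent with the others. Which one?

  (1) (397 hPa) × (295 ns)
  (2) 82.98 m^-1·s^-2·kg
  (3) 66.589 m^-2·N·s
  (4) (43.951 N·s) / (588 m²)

(2)

Dimensions:
  (1) [kg·m⁻¹·s⁻²] · [s] = kg·m⁻¹·s⁻¹
  (2) kg·m⁻¹·s⁻²
  (3) N·s·m⁻² = kg·m·s⁻²·s·m⁻² = kg·m⁻¹·s⁻¹
  (4) [kg·m·s⁻¹] / [m²] = kg·m⁻¹·s⁻¹
All reduce to kg·m⁻¹·s⁻¹ except (2), which is kg·m⁻¹·s⁻².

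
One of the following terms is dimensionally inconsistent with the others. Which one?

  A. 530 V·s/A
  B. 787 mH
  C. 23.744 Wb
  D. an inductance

C.

Expand each in SI base units:
  A. V·s·A⁻¹ = J·C⁻¹·s·A⁻¹ = kg·m²·s⁻²·A⁻²
  B. H = V·s·A⁻¹ = kg·m²·s⁻²·A⁻²
  C. Wb = V·s = kg·m²·s⁻²·A⁻¹
  D. [inductance] = kg·m²·s⁻²·A⁻²
All reduce to kg·m²·s⁻²·A⁻² except C., which is kg·m²·s⁻²·A⁻¹.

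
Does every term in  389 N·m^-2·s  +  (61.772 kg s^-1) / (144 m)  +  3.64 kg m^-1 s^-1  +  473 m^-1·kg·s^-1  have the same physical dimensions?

Work out the base dimensions of each:
  389 N·m^-2·s:  N·s·m⁻² = kg·m·s⁻²·s·m⁻² = kg·m⁻¹·s⁻¹
  (61.772 kg s^-1) / (144 m):  [kg·s⁻¹] / [m] = kg·m⁻¹·s⁻¹
  3.64 kg m^-1 s^-1:  kg·m⁻¹·s⁻¹
  473 m^-1·kg·s^-1:  kg·m⁻¹·s⁻¹
Every term reduces to kg·m⁻¹·s⁻¹.

Yes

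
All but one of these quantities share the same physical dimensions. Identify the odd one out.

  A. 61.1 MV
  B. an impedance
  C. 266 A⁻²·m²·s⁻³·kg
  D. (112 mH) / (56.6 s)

A.

Work out the base dimensions of each:
  A. V = J·C⁻¹ = kg·m²·s⁻³·A⁻¹
  B. [impedance] = kg·m²·s⁻³·A⁻²
  C. kg·m²·s⁻³·A⁻²
  D. [kg·m²·s⁻²·A⁻²] / [s] = kg·m²·s⁻³·A⁻²
All reduce to kg·m²·s⁻³·A⁻² except A., which is kg·m²·s⁻³·A⁻¹.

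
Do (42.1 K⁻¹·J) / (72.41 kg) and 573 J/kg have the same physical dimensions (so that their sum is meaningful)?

No

Work out the base dimensions of each:
  (42.1 K⁻¹·J) / (72.41 kg):  [kg·m²·s⁻²·K⁻¹] / [kg] = m²·s⁻²·K⁻¹
  573 J/kg:  J·kg⁻¹ = N·m·kg⁻¹ = m²·s⁻²
m²·s⁻²·K⁻¹ ≠ m²·s⁻², so they cannot be added.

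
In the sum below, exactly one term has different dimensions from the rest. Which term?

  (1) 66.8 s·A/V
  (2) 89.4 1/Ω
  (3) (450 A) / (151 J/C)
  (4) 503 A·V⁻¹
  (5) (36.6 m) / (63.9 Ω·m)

Dimensions:
  (1) A·s·V⁻¹ = A·s·(J·C⁻¹)⁻¹ = kg⁻¹·m⁻²·s⁴·A²
  (2) Ω⁻¹ = (V·A⁻¹)⁻¹ = kg⁻¹·m⁻²·s³·A²
  (3) [A] / [kg·m²·s⁻³·A⁻¹] = kg⁻¹·m⁻²·s³·A²
  (4) A·V⁻¹ = A·(J·C⁻¹)⁻¹ = kg⁻¹·m⁻²·s³·A²
  (5) [m] / [kg·m³·s⁻³·A⁻²] = kg⁻¹·m⁻²·s³·A²
All reduce to kg⁻¹·m⁻²·s³·A² except (1), which is kg⁻¹·m⁻²·s⁴·A².

(1)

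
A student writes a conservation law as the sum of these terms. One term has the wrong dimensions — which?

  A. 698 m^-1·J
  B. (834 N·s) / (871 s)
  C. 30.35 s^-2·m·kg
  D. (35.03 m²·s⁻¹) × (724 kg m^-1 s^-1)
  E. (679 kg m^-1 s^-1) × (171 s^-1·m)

Dimensions:
  A. J·m⁻¹ = N·m·m⁻¹ = kg·m·s⁻²
  B. [kg·m·s⁻¹] / [s] = kg·m·s⁻²
  C. kg·m·s⁻²
  D. [m²·s⁻¹] · [kg·m⁻¹·s⁻¹] = kg·m·s⁻²
  E. [kg·m⁻¹·s⁻¹] · [m·s⁻¹] = kg·s⁻²
All reduce to kg·m·s⁻² except E., which is kg·s⁻².

E.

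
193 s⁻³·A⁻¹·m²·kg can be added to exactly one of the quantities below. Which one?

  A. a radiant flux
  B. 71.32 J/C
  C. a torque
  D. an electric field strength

B.

Reference: kg·m²·s⁻³·A⁻¹.
Each option:
  A. [radiant flux] = kg·m²·s⁻³
  B. J·C⁻¹ = N·m·(s·A)⁻¹ = kg·m²·s⁻³·A⁻¹  ← same
  C. [torque] = kg·m²·s⁻²
  D. [electric field strength] = kg·m·s⁻³·A⁻¹
Only B. matches kg·m²·s⁻³·A⁻¹.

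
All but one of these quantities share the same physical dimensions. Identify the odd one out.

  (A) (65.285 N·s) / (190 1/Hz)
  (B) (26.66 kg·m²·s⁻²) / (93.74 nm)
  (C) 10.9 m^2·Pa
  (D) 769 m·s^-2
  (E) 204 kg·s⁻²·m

(D)

Dimensions:
  (A) [kg·m·s⁻¹] / [s] = kg·m·s⁻²
  (B) [kg·m²·s⁻²] / [m] = kg·m·s⁻²
  (C) Pa·m² = N·m⁻²·m² = kg·m·s⁻²
  (D) m·s⁻²
  (E) kg·m·s⁻²
All reduce to kg·m·s⁻² except (D), which is m·s⁻².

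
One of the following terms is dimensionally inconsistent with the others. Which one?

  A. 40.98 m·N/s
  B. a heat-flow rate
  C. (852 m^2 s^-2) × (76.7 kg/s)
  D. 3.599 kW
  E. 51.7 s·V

Reduce each to base SI dimensions:
  A. N·m·s⁻¹ = kg·m·s⁻²·m·s⁻¹ = kg·m²·s⁻³
  B. [heat-flow rate] = kg·m²·s⁻³
  C. [m²·s⁻²] · [kg·s⁻¹] = kg·m²·s⁻³
  D. W = J·s⁻¹ = kg·m²·s⁻³
  E. V·s = J·C⁻¹·s = kg·m²·s⁻²·A⁻¹
All reduce to kg·m²·s⁻³ except E., which is kg·m²·s⁻²·A⁻¹.

E.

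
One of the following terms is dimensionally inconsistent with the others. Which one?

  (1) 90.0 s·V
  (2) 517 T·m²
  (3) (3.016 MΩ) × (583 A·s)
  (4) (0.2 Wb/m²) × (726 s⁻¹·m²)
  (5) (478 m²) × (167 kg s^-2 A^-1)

(4)

Dimensions:
  (1) V·s = J·C⁻¹·s = kg·m²·s⁻²·A⁻¹
  (2) T·m² = Wb·m⁻²·m² = kg·m²·s⁻²·A⁻¹
  (3) [kg·m²·s⁻³·A⁻²] · [s·A] = kg·m²·s⁻²·A⁻¹
  (4) [kg·s⁻²·A⁻¹] · [m²·s⁻¹] = kg·m²·s⁻³·A⁻¹
  (5) [m²] · [kg·s⁻²·A⁻¹] = kg·m²·s⁻²·A⁻¹
All reduce to kg·m²·s⁻²·A⁻¹ except (4), which is kg·m²·s⁻³·A⁻¹.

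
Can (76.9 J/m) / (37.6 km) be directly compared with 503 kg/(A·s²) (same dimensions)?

Dimensions:
  (76.9 J/m) / (37.6 km):  [kg·m·s⁻²] / [m] = kg·s⁻²
  503 kg/(A·s²):  kg·s⁻²·A⁻¹
kg·s⁻² ≠ kg·s⁻²·A⁻¹, so they cannot be added.

No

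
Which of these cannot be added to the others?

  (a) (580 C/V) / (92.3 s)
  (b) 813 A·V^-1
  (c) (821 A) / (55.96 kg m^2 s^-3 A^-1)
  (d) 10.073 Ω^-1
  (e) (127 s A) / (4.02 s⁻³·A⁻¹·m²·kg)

(e)

Dimensions:
  (a) [kg⁻¹·m⁻²·s⁴·A²] / [s] = kg⁻¹·m⁻²·s³·A²
  (b) A·V⁻¹ = A·(J·C⁻¹)⁻¹ = kg⁻¹·m⁻²·s³·A²
  (c) [A] / [kg·m²·s⁻³·A⁻¹] = kg⁻¹·m⁻²·s³·A²
  (d) Ω⁻¹ = (V·A⁻¹)⁻¹ = kg⁻¹·m⁻²·s³·A²
  (e) [s·A] / [kg·m²·s⁻³·A⁻¹] = kg⁻¹·m⁻²·s⁴·A²
All reduce to kg⁻¹·m⁻²·s³·A² except (e), which is kg⁻¹·m⁻²·s⁴·A².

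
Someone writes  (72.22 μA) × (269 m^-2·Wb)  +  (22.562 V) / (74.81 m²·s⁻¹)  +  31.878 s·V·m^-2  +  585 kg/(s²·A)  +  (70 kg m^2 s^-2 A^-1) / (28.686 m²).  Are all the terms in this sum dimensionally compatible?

Dimensions:
  (72.22 μA) × (269 m^-2·Wb):  [A] · [kg·s⁻²·A⁻¹] = kg·s⁻²
  (22.562 V) / (74.81 m²·s⁻¹):  [kg·m²·s⁻³·A⁻¹] / [m²·s⁻¹] = kg·s⁻²·A⁻¹
  31.878 s·V·m^-2:  V·s·m⁻² = J·C⁻¹·s·m⁻² = kg·s⁻²·A⁻¹
  585 kg/(s²·A):  kg·s⁻²·A⁻¹
  (70 kg m^2 s^-2 A^-1) / (28.686 m²):  [kg·m²·s⁻²·A⁻¹] / [m²] = kg·s⁻²·A⁻¹
The terms do not share a single dimension (kg·s⁻² vs kg·s⁻²·A⁻¹).

No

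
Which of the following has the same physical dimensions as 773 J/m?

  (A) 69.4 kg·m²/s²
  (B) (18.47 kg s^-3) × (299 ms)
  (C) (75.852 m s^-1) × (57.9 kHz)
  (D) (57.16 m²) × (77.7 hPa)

(D)

Reference: J·m⁻¹ = N·m·m⁻¹ = kg·m·s⁻².
Each option:
  (A) kg·m²·s⁻²
  (B) [kg·s⁻³] · [s] = kg·s⁻²
  (C) [m·s⁻¹] · [s⁻¹] = m·s⁻²
  (D) [m²] · [kg·m⁻¹·s⁻²] = kg·m·s⁻²  ← same
Only (D) matches kg·m·s⁻².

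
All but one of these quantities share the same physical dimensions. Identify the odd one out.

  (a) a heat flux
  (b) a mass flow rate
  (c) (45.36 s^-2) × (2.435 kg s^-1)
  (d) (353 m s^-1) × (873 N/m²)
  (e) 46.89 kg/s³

Expand each in SI base units:
  (a) [heat flux] = kg·s⁻³
  (b) [mass flow rate] = kg·s⁻¹
  (c) [s⁻²] · [kg·s⁻¹] = kg·s⁻³
  (d) [m·s⁻¹] · [kg·m⁻¹·s⁻²] = kg·s⁻³
  (e) kg·s⁻³
All reduce to kg·s⁻³ except (b), which is kg·s⁻¹.

(b)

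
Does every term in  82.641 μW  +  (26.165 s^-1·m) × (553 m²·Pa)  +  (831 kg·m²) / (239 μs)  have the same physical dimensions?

Reduce each to base SI dimensions:
  82.641 μW:  W = J·s⁻¹ = kg·m²·s⁻³
  (26.165 s^-1·m) × (553 m²·Pa):  [m·s⁻¹] · [kg·m·s⁻²] = kg·m²·s⁻³
  (831 kg·m²) / (239 μs):  [kg·m²] / [s] = kg·m²·s⁻¹
The terms do not share a single dimension (kg·m²·s⁻³ vs kg·m²·s⁻¹).

No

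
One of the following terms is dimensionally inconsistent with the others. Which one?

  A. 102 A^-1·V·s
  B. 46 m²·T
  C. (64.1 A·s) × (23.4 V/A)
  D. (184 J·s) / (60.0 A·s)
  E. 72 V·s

A.

In SI base units:
  A. V·s·A⁻¹ = J·C⁻¹·s·A⁻¹ = kg·m²·s⁻²·A⁻²
  B. T·m² = Wb·m⁻²·m² = kg·m²·s⁻²·A⁻¹
  C. [s·A] · [kg·m²·s⁻³·A⁻²] = kg·m²·s⁻²·A⁻¹
  D. [kg·m²·s⁻¹] / [s·A] = kg·m²·s⁻²·A⁻¹
  E. V·s = J·C⁻¹·s = kg·m²·s⁻²·A⁻¹
All reduce to kg·m²·s⁻²·A⁻¹ except A., which is kg·m²·s⁻²·A⁻².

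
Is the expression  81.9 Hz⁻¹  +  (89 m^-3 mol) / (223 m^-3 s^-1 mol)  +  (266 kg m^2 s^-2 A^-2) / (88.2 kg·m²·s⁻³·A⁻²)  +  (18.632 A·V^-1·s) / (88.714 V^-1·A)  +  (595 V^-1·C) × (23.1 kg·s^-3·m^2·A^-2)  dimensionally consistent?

Expand each in SI base units:
  81.9 Hz⁻¹:  Hz⁻¹ = (s⁻¹)⁻¹ = s
  (89 m^-3 mol) / (223 m^-3 s^-1 mol):  [m⁻³·mol] / [m⁻³·s⁻¹·mol] = s
  (266 kg m^2 s^-2 A^-2) / (88.2 kg·m²·s⁻³·A⁻²):  [kg·m²·s⁻²·A⁻²] / [kg·m²·s⁻³·A⁻²] = s
  (18.632 A·V^-1·s) / (88.714 V^-1·A):  [kg⁻¹·m⁻²·s⁴·A²] / [kg⁻¹·m⁻²·s³·A²] = s
  (595 V^-1·C) × (23.1 kg·s^-3·m^2·A^-2):  [kg⁻¹·m⁻²·s⁴·A²] · [kg·m²·s⁻³·A⁻²] = s
Every term reduces to s.

Yes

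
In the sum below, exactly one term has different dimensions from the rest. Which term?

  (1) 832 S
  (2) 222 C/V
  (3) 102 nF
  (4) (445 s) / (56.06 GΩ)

(1)

Expand each in SI base units:
  (1) S = Ω⁻¹ = kg⁻¹·m⁻²·s³·A²
  (2) C·V⁻¹ = s·A·(J·C⁻¹)⁻¹ = kg⁻¹·m⁻²·s⁴·A²
  (3) F = C·V⁻¹ = kg⁻¹·m⁻²·s⁴·A²
  (4) [s] / [kg·m²·s⁻³·A⁻²] = kg⁻¹·m⁻²·s⁴·A²
All reduce to kg⁻¹·m⁻²·s⁴·A² except (1), which is kg⁻¹·m⁻²·s³·A².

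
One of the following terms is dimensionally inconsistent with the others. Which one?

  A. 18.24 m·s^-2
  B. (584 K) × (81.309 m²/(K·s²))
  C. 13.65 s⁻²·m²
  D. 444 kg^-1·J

Work out the base dimensions of each:
  A. m·s⁻²
  B. [K] · [m²·s⁻²·K⁻¹] = m²·s⁻²
  C. m²·s⁻²
  D. J·kg⁻¹ = N·m·kg⁻¹ = m²·s⁻²
All reduce to m²·s⁻² except A., which is m·s⁻².

A.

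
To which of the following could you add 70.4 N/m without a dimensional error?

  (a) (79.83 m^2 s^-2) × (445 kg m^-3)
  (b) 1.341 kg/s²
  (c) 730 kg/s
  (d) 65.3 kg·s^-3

Reference: N·m⁻¹ = kg·m·s⁻²·m⁻¹ = kg·s⁻².
Each option:
  (a) [m²·s⁻²] · [kg·m⁻³] = kg·m⁻¹·s⁻²
  (b) kg·s⁻²  ← same
  (c) kg·s⁻¹
  (d) kg·s⁻³
Only (b) matches kg·s⁻².

(b)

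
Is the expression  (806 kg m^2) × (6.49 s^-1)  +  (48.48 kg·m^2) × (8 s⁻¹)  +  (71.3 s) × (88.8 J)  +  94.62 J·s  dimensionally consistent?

Dimensions:
  (806 kg m^2) × (6.49 s^-1):  [kg·m²] · [s⁻¹] = kg·m²·s⁻¹
  (48.48 kg·m^2) × (8 s⁻¹):  [kg·m²] · [s⁻¹] = kg·m²·s⁻¹
  (71.3 s) × (88.8 J):  [s] · [kg·m²·s⁻²] = kg·m²·s⁻¹
  94.62 J·s:  J·s = N·m·s = kg·m²·s⁻¹
Every term reduces to kg·m²·s⁻¹.

Yes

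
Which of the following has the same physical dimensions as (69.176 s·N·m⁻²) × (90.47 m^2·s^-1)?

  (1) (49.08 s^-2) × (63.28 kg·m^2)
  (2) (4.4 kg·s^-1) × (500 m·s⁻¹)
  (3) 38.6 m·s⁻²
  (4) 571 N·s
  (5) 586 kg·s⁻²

Reference: [kg·m⁻¹·s⁻¹] · [m²·s⁻¹] = kg·m·s⁻².
Each option:
  (1) [s⁻²] · [kg·m²] = kg·m²·s⁻²
  (2) [kg·s⁻¹] · [m·s⁻¹] = kg·m·s⁻²  ← same
  (3) m·s⁻²
  (4) N·s = kg·m·s⁻²·s = kg·m·s⁻¹
  (5) kg·s⁻²
Only (2) matches kg·m·s⁻².

(2)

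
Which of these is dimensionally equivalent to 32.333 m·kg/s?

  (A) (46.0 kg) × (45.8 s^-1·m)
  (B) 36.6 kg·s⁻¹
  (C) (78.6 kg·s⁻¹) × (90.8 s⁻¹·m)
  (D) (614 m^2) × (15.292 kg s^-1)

(A)

Reference: kg·m·s⁻¹.
Each option:
  (A) [kg] · [m·s⁻¹] = kg·m·s⁻¹  ← same
  (B) kg·s⁻¹
  (C) [kg·s⁻¹] · [m·s⁻¹] = kg·m·s⁻²
  (D) [m²] · [kg·s⁻¹] = kg·m²·s⁻¹
Only (A) matches kg·m·s⁻¹.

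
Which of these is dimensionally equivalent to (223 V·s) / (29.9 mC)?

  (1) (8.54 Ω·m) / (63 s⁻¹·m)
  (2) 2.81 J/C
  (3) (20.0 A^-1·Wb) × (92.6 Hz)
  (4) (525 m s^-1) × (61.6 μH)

(3)

Reference: [kg·m²·s⁻²·A⁻¹] / [s·A] = kg·m²·s⁻³·A⁻².
Each option:
  (1) [kg·m³·s⁻³·A⁻²] / [m·s⁻¹] = kg·m²·s⁻²·A⁻²
  (2) J·C⁻¹ = N·m·(s·A)⁻¹ = kg·m²·s⁻³·A⁻¹
  (3) [kg·m²·s⁻²·A⁻²] · [s⁻¹] = kg·m²·s⁻³·A⁻²  ← same
  (4) [m·s⁻¹] · [kg·m²·s⁻²·A⁻²] = kg·m³·s⁻³·A⁻²
Only (3) matches kg·m²·s⁻³·A⁻².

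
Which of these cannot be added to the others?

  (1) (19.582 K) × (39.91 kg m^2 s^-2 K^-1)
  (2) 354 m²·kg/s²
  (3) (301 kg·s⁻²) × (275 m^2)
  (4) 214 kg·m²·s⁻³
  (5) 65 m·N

(4)

Expand each in SI base units:
  (1) [K] · [kg·m²·s⁻²·K⁻¹] = kg·m²·s⁻²
  (2) kg·m²·s⁻²
  (3) [kg·s⁻²] · [m²] = kg·m²·s⁻²
  (4) kg·m²·s⁻³
  (5) N·m = kg·m·s⁻²·m = kg·m²·s⁻²
All reduce to kg·m²·s⁻² except (4), which is kg·m²·s⁻³.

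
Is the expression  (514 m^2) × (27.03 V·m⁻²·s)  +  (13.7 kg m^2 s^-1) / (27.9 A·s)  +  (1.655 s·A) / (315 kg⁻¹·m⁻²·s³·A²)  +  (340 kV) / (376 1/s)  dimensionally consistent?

In SI base units:
  (514 m^2) × (27.03 V·m⁻²·s):  [m²] · [kg·s⁻²·A⁻¹] = kg·m²·s⁻²·A⁻¹
  (13.7 kg m^2 s^-1) / (27.9 A·s):  [kg·m²·s⁻¹] / [s·A] = kg·m²·s⁻²·A⁻¹
  (1.655 s·A) / (315 kg⁻¹·m⁻²·s³·A²):  [s·A] / [kg⁻¹·m⁻²·s³·A²] = kg·m²·s⁻²·A⁻¹
  (340 kV) / (376 1/s):  [kg·m²·s⁻³·A⁻¹] / [s⁻¹] = kg·m²·s⁻²·A⁻¹
Every term reduces to kg·m²·s⁻²·A⁻¹.

Yes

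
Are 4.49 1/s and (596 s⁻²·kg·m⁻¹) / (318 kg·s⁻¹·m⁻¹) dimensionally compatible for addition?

Yes

In SI base units:
  4.49 1/s:  s⁻¹
  (596 s⁻²·kg·m⁻¹) / (318 kg·s⁻¹·m⁻¹):  [kg·m⁻¹·s⁻²] / [kg·m⁻¹·s⁻¹] = s⁻¹
Both are s⁻¹, so they have the same dimensions and can be added.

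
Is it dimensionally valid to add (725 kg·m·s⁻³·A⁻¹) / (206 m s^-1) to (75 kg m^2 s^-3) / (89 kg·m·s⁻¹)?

Reduce each to base SI dimensions:
  (725 kg·m·s⁻³·A⁻¹) / (206 m s^-1):  [kg·m·s⁻³·A⁻¹] / [m·s⁻¹] = kg·s⁻²·A⁻¹
  (75 kg m^2 s^-3) / (89 kg·m·s⁻¹):  [kg·m²·s⁻³] / [kg·m·s⁻¹] = m·s⁻²
kg·s⁻²·A⁻¹ ≠ m·s⁻², so they cannot be added.

No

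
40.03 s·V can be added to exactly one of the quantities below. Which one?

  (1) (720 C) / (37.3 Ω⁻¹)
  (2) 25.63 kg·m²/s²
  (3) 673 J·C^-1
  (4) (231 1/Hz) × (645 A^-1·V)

Reference: V·s = J·C⁻¹·s = kg·m²·s⁻²·A⁻¹.
Each option:
  (1) [s·A] / [kg⁻¹·m⁻²·s³·A²] = kg·m²·s⁻²·A⁻¹  ← same
  (2) kg·m²·s⁻²
  (3) J·C⁻¹ = N·m·(s·A)⁻¹ = kg·m²·s⁻³·A⁻¹
  (4) [s] · [kg·m²·s⁻³·A⁻²] = kg·m²·s⁻²·A⁻²
Only (1) matches kg·m²·s⁻²·A⁻¹.

(1)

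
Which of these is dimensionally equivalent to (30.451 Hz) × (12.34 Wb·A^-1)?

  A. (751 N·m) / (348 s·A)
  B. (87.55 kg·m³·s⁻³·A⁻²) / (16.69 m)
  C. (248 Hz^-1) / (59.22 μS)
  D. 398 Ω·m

Reference: [s⁻¹] · [kg·m²·s⁻²·A⁻²] = kg·m²·s⁻³·A⁻².
Each option:
  A. [kg·m²·s⁻²] / [s·A] = kg·m²·s⁻³·A⁻¹
  B. [kg·m³·s⁻³·A⁻²] / [m] = kg·m²·s⁻³·A⁻²  ← same
  C. [s] / [kg⁻¹·m⁻²·s³·A²] = kg·m²·s⁻²·A⁻²
  D. Ω·m = V·A⁻¹·m = kg·m³·s⁻³·A⁻²
Only B. matches kg·m²·s⁻³·A⁻².

B.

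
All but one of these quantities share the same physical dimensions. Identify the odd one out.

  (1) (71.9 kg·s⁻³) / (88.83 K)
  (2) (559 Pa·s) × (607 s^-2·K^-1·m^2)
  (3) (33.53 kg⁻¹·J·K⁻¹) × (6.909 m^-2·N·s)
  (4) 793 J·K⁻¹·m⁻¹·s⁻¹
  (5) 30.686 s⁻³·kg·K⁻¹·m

(1)

Dimensions:
  (1) [kg·s⁻³] / [K] = kg·s⁻³·K⁻¹
  (2) [kg·m⁻¹·s⁻¹] · [m²·s⁻²·K⁻¹] = kg·m·s⁻³·K⁻¹
  (3) [m²·s⁻²·K⁻¹] · [kg·m⁻¹·s⁻¹] = kg·m·s⁻³·K⁻¹
  (4) J·s⁻¹·m⁻¹·K⁻¹ = N·m·s⁻¹·m⁻¹·K⁻¹ = kg·m·s⁻³·K⁻¹
  (5) kg·m·s⁻³·K⁻¹
All reduce to kg·m·s⁻³·K⁻¹ except (1), which is kg·s⁻³·K⁻¹.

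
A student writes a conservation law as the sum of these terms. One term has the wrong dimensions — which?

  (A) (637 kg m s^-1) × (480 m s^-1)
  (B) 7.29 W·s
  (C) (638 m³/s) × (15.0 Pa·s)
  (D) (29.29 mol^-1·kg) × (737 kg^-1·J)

(D)

In SI base units:
  (A) [kg·m·s⁻¹] · [m·s⁻¹] = kg·m²·s⁻²
  (B) W·s = J·s⁻¹·s = kg·m²·s⁻²
  (C) [m³·s⁻¹] · [kg·m⁻¹·s⁻¹] = kg·m²·s⁻²
  (D) [kg·mol⁻¹] · [m²·s⁻²] = kg·m²·s⁻²·mol⁻¹
All reduce to kg·m²·s⁻² except (D), which is kg·m²·s⁻²·mol⁻¹.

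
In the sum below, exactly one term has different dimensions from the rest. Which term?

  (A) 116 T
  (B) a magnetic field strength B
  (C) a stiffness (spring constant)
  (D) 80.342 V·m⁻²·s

(C)

Reduce each to base SI dimensions:
  (A) T = Wb·m⁻² = kg·s⁻²·A⁻¹
  (B) [magnetic field strength B] = kg·s⁻²·A⁻¹
  (C) [stiffness (spring constant)] = kg·s⁻²
  (D) V·s·m⁻² = J·C⁻¹·s·m⁻² = kg·s⁻²·A⁻¹
All reduce to kg·s⁻²·A⁻¹ except (C), which is kg·s⁻².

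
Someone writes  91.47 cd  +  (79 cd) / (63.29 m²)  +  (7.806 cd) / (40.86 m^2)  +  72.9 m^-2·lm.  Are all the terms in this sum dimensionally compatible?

No

Expand each in SI base units:
  91.47 cd:  cd
  (79 cd) / (63.29 m²):  [cd] / [m²] = m⁻²·cd
  (7.806 cd) / (40.86 m^2):  [cd] / [m²] = m⁻²·cd
  72.9 m^-2·lm:  lm·m⁻² = cd·m⁻² = m⁻²·cd
The terms do not share a single dimension (cd vs m⁻²·cd).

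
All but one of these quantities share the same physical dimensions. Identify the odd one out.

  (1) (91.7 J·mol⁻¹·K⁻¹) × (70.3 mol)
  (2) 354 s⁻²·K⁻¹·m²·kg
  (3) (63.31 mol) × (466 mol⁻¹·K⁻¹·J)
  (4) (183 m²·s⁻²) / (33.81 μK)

Dimensions:
  (1) [kg·m²·s⁻²·K⁻¹·mol⁻¹] · [mol] = kg·m²·s⁻²·K⁻¹
  (2) kg·m²·s⁻²·K⁻¹
  (3) [mol] · [kg·m²·s⁻²·K⁻¹·mol⁻¹] = kg·m²·s⁻²·K⁻¹
  (4) [m²·s⁻²] / [K] = m²·s⁻²·K⁻¹
All reduce to kg·m²·s⁻²·K⁻¹ except (4), which is m²·s⁻²·K⁻¹.

(4)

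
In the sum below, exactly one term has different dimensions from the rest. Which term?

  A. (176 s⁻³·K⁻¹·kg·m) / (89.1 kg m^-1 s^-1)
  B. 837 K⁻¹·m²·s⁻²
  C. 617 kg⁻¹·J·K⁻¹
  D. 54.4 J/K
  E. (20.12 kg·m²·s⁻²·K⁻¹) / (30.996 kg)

D.

In SI base units:
  A. [kg·m·s⁻³·K⁻¹] / [kg·m⁻¹·s⁻¹] = m²·s⁻²·K⁻¹
  B. m²·s⁻²·K⁻¹
  C. J·kg⁻¹·K⁻¹ = N·m·kg⁻¹·K⁻¹ = m²·s⁻²·K⁻¹
  D. J·K⁻¹ = N·m·K⁻¹ = kg·m²·s⁻²·K⁻¹
  E. [kg·m²·s⁻²·K⁻¹] / [kg] = m²·s⁻²·K⁻¹
All reduce to m²·s⁻²·K⁻¹ except D., which is kg·m²·s⁻²·K⁻¹.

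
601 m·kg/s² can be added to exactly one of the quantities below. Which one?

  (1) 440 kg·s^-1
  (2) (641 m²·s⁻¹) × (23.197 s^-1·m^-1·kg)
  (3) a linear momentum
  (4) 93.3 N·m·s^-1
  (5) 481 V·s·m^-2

(2)

Reference: kg·m·s⁻².
Each option:
  (1) kg·s⁻¹
  (2) [m²·s⁻¹] · [kg·m⁻¹·s⁻¹] = kg·m·s⁻²  ← same
  (3) [linear momentum] = kg·m·s⁻¹
  (4) N·m·s⁻¹ = kg·m·s⁻²·m·s⁻¹ = kg·m²·s⁻³
  (5) V·s·m⁻² = J·C⁻¹·s·m⁻² = kg·s⁻²·A⁻¹
Only (2) matches kg·m·s⁻².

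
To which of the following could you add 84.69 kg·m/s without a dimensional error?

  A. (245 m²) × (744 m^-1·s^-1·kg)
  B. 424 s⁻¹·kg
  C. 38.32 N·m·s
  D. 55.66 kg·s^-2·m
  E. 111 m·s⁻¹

Reference: kg·m·s⁻¹.
Each option:
  A. [m²] · [kg·m⁻¹·s⁻¹] = kg·m·s⁻¹  ← same
  B. kg·s⁻¹
  C. N·m·s = kg·m·s⁻²·m·s = kg·m²·s⁻¹
  D. kg·m·s⁻²
  E. m·s⁻¹
Only A. matches kg·m·s⁻¹.

A.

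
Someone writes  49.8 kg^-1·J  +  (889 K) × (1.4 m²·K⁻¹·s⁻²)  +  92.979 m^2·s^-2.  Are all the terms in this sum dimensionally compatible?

Yes

In SI base units:
  49.8 kg^-1·J:  J·kg⁻¹ = N·m·kg⁻¹ = m²·s⁻²
  (889 K) × (1.4 m²·K⁻¹·s⁻²):  [K] · [m²·s⁻²·K⁻¹] = m²·s⁻²
  92.979 m^2·s^-2:  m²·s⁻²
Every term reduces to m²·s⁻².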